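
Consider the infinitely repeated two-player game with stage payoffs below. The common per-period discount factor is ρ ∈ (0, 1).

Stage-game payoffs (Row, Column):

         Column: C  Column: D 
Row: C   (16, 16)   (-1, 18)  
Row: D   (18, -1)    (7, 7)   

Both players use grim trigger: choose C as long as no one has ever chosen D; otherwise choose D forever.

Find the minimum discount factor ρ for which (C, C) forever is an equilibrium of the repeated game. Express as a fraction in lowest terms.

2/11

16/(1−ρ) ≥ 18 + 7ρ/(1−ρ)
16 ≥ 18 − 11ρ
ρ ≥ 2/11.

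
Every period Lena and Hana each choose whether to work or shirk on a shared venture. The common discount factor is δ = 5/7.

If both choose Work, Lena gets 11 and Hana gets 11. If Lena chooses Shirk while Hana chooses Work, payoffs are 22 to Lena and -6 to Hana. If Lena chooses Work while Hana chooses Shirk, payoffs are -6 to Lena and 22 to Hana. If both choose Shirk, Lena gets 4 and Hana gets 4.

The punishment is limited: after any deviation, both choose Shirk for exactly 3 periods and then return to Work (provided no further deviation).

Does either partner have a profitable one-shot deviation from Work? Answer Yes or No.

IC: δ+…+δ^3 ≥ (22−11)/(11−4) = 11/7.
At δ = 5/7: partial sum = 1.5889 ≥ 1.5714. Cooperation sustainable.

No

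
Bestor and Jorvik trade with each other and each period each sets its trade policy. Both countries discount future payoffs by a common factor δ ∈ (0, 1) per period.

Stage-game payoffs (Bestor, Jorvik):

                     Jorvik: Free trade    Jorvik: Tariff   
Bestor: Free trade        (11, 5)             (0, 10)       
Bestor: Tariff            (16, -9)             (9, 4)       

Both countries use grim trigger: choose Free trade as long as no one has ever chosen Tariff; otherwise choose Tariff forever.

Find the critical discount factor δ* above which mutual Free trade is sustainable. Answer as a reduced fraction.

5/6

For Bestor: deviation gain 16−11 = 5, per-period punishment loss 11−9 = 2. IC gives δ ≥ 5/7.
For Jorvik: gain 5, loss 1 per period, so δ ≥ 5/6.
The tighter constraint is Jorvik's, so cooperation needs δ ≥ 5/6.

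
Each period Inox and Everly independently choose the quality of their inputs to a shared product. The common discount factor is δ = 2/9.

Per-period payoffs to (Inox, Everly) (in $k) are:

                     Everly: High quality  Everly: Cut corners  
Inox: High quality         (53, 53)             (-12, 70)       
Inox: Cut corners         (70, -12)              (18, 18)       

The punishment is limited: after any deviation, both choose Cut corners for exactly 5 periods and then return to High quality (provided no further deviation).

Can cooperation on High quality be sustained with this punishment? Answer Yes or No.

A one-shot deviation gives 70 now, then 18 for 5 periods, then back to 53.
Gain from deviating: (70−53) today; loss: (53−18) in each of the next 5 periods.
No-deviation condition: (53−18)(δ+…+δ^5) ≥ 70−53, i.e. δ+…+δ^5 ≥ 17/35.
At δ = 2/9: δ+…+δ^5 = 0.2856 < 0.4857.
So cooperation is not sustainable.

No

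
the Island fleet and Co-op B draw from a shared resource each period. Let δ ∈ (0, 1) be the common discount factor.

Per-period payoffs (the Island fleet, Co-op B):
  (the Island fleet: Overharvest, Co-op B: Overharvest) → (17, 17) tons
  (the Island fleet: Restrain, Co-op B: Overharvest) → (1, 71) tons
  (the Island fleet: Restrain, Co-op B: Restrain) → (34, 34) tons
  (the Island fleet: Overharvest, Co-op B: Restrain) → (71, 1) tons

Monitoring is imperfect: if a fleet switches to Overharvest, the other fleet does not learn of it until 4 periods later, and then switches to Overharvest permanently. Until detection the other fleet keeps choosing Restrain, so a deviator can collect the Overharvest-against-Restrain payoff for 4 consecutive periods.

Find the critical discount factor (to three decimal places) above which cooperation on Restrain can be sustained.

0.910

The best deviation is to choose Overharvest for all 4 undetected periods, earning 71 each, then 17 forever once detected.
Deviation value: 71(1−δ^4)/(1−δ) + 17δ^4/(1−δ); cooperation value: 34/(1−δ).
IC: 34 ≥ 71(1−δ^4) + 17δ^4 = 71 − 54δ^4.
So δ^4 ≥ 37/54, giving δ ≥ (37/54)^(1/4) ≈ 0.910.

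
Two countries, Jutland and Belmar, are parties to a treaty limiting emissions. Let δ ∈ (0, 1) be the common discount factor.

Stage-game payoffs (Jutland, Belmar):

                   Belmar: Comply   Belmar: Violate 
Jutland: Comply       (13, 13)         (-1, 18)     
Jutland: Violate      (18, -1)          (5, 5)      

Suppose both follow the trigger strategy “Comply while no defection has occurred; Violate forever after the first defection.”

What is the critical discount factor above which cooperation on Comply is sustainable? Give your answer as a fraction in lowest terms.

5/13

One-period gain from deviating is 18 − 13 = 5. The loss is 13 − 5 = 8 in every subsequent period, with present value 8·δ/(1−δ).
Deviation is unprofitable when 8·δ/(1−δ) ≥ 5, i.e. δ/(1−δ) ≥ 5/8.
Equivalently δ ≥ 5/(5+8) = 5/13.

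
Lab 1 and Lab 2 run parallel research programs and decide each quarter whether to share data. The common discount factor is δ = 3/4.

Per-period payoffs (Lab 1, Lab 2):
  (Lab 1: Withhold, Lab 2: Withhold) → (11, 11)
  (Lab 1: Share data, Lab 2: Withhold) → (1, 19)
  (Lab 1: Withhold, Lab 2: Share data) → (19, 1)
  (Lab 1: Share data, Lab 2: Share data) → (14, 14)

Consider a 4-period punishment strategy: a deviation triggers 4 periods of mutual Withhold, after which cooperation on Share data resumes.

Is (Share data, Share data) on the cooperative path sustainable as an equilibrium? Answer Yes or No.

A one-shot deviation gives 19 now, then 11 for 4 periods, then back to 14.
Gain from deviating: (19−14) today; loss: (14−11) in each of the next 4 periods.
No-deviation condition: (14−11)(δ+…+δ^4) ≥ 19−14, i.e. δ+…+δ^4 ≥ 5/3.
At δ = 3/4: δ+…+δ^4 = 2.0508 ≥ 1.6667.
So cooperation is sustainable.

Yes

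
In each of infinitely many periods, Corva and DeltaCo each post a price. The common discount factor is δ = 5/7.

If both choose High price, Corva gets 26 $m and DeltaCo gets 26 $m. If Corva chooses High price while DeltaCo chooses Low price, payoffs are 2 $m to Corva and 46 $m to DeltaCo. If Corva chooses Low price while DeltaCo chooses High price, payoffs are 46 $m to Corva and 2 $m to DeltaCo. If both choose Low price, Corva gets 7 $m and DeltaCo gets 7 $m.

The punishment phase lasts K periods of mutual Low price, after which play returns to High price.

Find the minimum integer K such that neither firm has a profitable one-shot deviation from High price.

Need Σ_{k=1}^{K} δ^k ≥ (46−26)/(26−7) = 1.0526 at δ = 5/7.
At K = 1 the sum is 0.7143 < 1.0526; at K = 2 it is 1.2245 ≥ 1.0526.
So the minimum punishment length is K = 2.

2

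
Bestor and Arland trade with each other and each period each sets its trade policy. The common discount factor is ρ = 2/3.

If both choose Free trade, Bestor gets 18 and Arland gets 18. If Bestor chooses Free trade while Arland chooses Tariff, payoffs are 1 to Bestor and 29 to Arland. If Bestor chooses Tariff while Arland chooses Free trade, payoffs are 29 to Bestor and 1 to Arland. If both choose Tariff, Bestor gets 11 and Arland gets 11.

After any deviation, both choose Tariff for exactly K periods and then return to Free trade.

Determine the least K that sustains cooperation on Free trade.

No profitable deviation requires (18−11)(ρ+…+ρ^K) ≥ 29−18, i.e. ρ+…+ρ^K ≥ 11/7 ≈ 1.5714.
With ρ = 2/3, the partial sums are K=1: 0.6667, K=2: 1.1111, K=3: 1.4074, K=4: 1.6049.
K = 4 is the first length at which the sum reaches 1.5714.

4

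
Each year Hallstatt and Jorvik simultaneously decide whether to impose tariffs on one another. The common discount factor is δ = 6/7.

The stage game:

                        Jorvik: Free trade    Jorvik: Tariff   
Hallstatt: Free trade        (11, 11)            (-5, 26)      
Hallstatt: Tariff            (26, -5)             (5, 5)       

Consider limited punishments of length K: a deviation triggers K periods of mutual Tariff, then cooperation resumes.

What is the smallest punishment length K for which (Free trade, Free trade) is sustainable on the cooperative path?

4

IC: δ(1−δ^K)/(1−δ) ≥ (26−11)/(11−5) = 5/2.
With δ = 6/7: need 1 − δ^K ≥ 5/2·(1−6/7)/(6/7), i.e. δ^K ≤ 0.5833.
Since (6/7)^3 = 0.6297 and (6/7)^4 = 0.5398, the smallest such K is 4.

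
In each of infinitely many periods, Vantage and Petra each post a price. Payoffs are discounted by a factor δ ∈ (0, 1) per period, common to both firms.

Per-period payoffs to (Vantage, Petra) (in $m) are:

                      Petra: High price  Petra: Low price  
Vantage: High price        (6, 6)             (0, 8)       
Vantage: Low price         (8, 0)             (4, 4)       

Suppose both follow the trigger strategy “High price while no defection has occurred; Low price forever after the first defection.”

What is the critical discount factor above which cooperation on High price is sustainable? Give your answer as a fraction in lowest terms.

Cooperation forever yields 6 each period: 6/(1−δ).
Deviating yields 8 once, then 4 forever: 8 + 4δ/(1−δ).
No profitable deviation requires 6/(1−δ) ≥ 8 + 4δ/(1−δ).
Multiplying by (1−δ): 6 ≥ 8(1−δ) + 4δ = 8 − 4δ.
So 4δ ≥ 2, i.e. δ ≥ 2/4 = 1/2.

1/2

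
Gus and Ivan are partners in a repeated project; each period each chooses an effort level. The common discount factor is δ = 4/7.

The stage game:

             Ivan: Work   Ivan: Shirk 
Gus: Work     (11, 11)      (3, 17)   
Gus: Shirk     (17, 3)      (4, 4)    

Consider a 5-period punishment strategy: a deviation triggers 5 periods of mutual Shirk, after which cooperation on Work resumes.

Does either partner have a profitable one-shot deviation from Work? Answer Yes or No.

IC: δ+…+δ^5 ≥ (17−11)/(11−4) = 6/7.
At δ = 4/7: partial sum = 1.2521 ≥ 0.8571. Cooperation sustainable.

No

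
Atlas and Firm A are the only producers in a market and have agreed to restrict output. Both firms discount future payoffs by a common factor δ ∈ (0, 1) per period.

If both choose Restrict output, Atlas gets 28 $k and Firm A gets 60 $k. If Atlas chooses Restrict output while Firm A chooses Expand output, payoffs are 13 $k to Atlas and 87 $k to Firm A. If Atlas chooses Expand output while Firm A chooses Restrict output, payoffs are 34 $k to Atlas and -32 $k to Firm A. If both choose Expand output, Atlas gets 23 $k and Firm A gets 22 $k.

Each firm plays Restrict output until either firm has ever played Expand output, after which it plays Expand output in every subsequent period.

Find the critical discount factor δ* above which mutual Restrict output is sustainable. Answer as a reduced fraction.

6/11

Atlas's threshold: (34−28)/(34−23) = 6/11.
Firm A's threshold: (87−60)/(87−22) = 27/65.
6/11 > 27/65, so Atlas binds and δ* = 6/11.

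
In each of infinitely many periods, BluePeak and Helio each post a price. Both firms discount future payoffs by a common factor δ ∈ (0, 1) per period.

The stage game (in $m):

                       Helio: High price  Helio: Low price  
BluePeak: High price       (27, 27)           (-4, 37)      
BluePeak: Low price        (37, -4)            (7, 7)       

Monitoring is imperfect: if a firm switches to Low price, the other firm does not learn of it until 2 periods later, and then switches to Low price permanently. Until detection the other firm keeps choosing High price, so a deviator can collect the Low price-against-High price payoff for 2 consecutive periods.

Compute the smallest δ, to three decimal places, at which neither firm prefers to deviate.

Deviating for the 2 undetected periods gains 37−27 = 10 per period over cooperation, then loses 27−7 = 20 per period forever once punishment starts.
Gain: 10(1 + δ + … + δ^1); loss: 20·δ^2/(1−δ).
No profitable deviation ⇔ 10(1−δ^2) ≤ 20·δ^2, i.e. δ^2 ≥ 10/(10+20) = 1/3.
Hence δ ≥ (1/3)^(1/2) ≈ 0.577.

0.577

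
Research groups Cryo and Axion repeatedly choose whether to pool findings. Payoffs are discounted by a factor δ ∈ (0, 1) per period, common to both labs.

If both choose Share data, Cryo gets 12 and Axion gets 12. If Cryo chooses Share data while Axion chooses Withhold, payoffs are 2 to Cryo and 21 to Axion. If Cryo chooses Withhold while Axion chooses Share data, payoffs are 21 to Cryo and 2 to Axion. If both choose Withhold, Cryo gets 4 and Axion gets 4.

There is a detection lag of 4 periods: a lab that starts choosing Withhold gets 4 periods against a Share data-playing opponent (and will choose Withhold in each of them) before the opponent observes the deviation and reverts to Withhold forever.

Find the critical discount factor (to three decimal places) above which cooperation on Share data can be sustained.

Deviating for the 4 undetected periods gains 21−12 = 9 per period over cooperation, then loses 12−4 = 8 per period forever once punishment starts.
Gain: 9(1 + δ + … + δ^3); loss: 8·δ^4/(1−δ).
No profitable deviation ⇔ 9(1−δ^4) ≤ 8·δ^4, i.e. δ^4 ≥ 9/(9+8) = 9/17.
Hence δ ≥ (9/17)^(1/4) ≈ 0.853.

0.853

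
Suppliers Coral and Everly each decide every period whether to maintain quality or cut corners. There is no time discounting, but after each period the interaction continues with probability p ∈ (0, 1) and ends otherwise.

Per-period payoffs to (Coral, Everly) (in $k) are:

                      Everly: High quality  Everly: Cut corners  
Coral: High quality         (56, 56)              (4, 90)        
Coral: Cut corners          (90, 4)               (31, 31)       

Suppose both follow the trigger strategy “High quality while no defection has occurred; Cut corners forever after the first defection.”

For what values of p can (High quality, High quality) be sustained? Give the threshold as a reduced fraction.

With no time discounting, the continuation probability p plays the role of the discount factor.
Grim-trigger IC: 56/(1−p) ≥ 90 + 31p/(1−p) ⇒ p ≥ (90−56)/(90−31) = 34/59.

34/59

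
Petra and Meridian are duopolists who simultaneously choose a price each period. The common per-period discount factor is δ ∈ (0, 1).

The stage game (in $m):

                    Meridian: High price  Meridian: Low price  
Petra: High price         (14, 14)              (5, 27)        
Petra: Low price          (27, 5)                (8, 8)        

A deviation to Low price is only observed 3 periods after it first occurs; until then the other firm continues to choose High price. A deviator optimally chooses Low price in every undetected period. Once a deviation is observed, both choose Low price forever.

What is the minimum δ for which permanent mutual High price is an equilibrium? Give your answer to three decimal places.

0.881

A deviator earns 27 for 3 periods, then 8 forever; cooperating earns 14 forever. Multiplying the IC by (1−δ):
14 ≥ 27(1−δ^3) + 8δ^3, so 19·δ^3 ≥ 13 and δ^3 ≥ 13/19.
δ ≥ (13/19)^(1/3) ≈ 0.881.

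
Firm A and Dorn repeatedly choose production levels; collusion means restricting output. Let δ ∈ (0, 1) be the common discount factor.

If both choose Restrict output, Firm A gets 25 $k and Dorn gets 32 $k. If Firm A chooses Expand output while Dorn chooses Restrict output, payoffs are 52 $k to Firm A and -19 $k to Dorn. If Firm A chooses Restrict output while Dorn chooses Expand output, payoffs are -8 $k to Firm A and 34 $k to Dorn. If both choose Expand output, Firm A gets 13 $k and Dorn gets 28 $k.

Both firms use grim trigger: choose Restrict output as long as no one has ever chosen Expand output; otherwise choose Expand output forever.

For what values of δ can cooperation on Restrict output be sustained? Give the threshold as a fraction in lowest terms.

9/13

Firm A: cooperation gives 25 each period; deviation gives 52 once then 13 forever.
  25/(1−δ) ≥ 52 + 13δ/(1−δ) ⇒ δ ≥ 27/39 = 9/13.
Dorn: cooperation gives 32 each period; deviation gives 34 once then 28 forever.
  δ ≥ 2/6 = 1/3.
Both must hold, so the binding constraint is Firm A's: δ ≥ 9/13.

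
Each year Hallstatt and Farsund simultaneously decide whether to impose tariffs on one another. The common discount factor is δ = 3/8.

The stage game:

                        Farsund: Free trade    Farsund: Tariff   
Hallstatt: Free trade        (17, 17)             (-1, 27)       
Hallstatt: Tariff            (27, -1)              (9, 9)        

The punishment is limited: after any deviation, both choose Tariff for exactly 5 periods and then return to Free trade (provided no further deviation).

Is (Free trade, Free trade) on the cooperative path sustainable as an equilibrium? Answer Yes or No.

No

IC: δ+…+δ^5 ≥ (27−17)/(17−9) = 5/4.
At δ = 3/8: partial sum = 0.5956 < 1.2500. Cooperation not sustainable.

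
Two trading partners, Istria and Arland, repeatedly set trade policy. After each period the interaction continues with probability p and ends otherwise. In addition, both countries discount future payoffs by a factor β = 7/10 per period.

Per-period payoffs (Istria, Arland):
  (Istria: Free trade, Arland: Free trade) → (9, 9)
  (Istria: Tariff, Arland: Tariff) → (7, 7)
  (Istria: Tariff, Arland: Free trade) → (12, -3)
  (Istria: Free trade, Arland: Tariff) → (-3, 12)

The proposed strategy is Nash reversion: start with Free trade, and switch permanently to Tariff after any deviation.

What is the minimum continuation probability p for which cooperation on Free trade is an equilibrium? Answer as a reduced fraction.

Expected continuation weight on next period's payoff is β·p = 7/10·p, which plays the role of the discount factor.
Cooperation requires 7/10·p ≥ (12−9)/(12−7) = 3/5, hence p ≥ 6/7.

6/7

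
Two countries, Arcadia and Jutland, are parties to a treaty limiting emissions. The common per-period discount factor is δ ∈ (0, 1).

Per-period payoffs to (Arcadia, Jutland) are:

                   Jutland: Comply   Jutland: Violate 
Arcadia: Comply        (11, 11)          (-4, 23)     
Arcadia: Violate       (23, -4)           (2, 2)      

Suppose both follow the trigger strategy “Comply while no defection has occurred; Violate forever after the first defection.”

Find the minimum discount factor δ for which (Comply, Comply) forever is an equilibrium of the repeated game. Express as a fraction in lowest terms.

4/7

Cooperation forever yields 11 each period: 11/(1−δ).
Deviating yields 23 once, then 2 forever: 23 + 2δ/(1−δ).
No profitable deviation requires 11/(1−δ) ≥ 23 + 2δ/(1−δ).
Multiplying by (1−δ): 11 ≥ 23(1−δ) + 2δ = 23 − 21δ.
So 21δ ≥ 12, i.e. δ ≥ 12/21 = 4/7.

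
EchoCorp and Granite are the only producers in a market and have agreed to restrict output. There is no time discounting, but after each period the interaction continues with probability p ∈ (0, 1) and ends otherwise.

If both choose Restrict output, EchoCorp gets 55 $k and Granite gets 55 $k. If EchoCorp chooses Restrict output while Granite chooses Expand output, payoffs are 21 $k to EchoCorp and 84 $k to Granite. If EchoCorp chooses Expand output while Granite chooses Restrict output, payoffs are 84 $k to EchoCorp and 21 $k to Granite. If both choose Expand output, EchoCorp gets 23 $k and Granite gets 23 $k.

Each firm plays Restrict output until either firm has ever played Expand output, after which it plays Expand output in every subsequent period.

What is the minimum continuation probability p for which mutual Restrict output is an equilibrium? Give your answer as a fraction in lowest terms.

29/61

With no time discounting, the continuation probability p plays the role of the discount factor.
Grim-trigger IC: 55/(1−p) ≥ 84 + 23p/(1−p) ⇒ p ≥ (84−55)/(84−23) = 29/61.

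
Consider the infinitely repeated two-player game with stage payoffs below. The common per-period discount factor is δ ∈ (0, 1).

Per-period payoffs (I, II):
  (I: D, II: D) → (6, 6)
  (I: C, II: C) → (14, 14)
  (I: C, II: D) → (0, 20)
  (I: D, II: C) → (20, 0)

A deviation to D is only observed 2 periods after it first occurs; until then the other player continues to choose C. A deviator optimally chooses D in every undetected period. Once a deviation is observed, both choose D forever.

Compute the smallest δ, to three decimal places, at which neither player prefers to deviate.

0.655

Deviating for the 2 undetected periods gains 20−14 = 6 per period over cooperation, then loses 14−6 = 8 per period forever once punishment starts.
Gain: 6(1 + δ + … + δ^1); loss: 8·δ^2/(1−δ).
No profitable deviation ⇔ 6(1−δ^2) ≤ 8·δ^2, i.e. δ^2 ≥ 6/(6+8) = 3/7.
Hence δ ≥ (3/7)^(1/2) ≈ 0.655.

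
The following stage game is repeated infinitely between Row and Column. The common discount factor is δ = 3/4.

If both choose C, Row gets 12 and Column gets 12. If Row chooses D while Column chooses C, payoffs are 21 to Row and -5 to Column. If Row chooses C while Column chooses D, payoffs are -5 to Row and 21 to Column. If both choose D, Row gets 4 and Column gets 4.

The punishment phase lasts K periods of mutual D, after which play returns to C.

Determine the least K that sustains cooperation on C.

No profitable deviation requires (12−4)(δ+…+δ^K) ≥ 21−12, i.e. δ+…+δ^K ≥ 9/8 ≈ 1.1250.
With δ = 3/4, the partial sums are K=1: 0.7500, K=2: 1.3125.
K = 2 is the first length at which the sum reaches 1.1250.

2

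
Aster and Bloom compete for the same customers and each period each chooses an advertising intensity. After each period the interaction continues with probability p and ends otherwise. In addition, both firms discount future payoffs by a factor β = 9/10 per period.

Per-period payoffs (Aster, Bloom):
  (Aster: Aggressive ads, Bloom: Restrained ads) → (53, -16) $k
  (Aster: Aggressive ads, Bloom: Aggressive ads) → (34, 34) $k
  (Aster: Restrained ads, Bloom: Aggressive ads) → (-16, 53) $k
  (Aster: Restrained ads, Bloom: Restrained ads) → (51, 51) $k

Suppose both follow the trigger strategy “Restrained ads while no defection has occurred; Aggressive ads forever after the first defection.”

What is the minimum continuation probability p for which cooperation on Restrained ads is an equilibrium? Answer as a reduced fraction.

20/171

Expected continuation weight on next period's payoff is β·p = 9/10·p, which plays the role of the discount factor.
Cooperation requires 9/10·p ≥ (53−51)/(53−34) = 2/19, hence p ≥ 20/171.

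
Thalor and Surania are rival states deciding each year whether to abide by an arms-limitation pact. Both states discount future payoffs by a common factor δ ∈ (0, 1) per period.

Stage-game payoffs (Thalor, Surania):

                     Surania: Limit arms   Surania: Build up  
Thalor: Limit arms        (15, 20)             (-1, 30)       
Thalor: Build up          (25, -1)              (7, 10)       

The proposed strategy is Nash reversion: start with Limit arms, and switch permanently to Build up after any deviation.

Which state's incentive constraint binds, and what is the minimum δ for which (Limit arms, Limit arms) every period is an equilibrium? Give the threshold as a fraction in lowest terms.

Thalor; δ ≥ 5/9

Thalor's threshold: (25−15)/(25−7) = 5/9.
Surania's threshold: (30−20)/(30−10) = 1/2.
5/9 > 1/2, so Thalor binds and δ* = 5/9.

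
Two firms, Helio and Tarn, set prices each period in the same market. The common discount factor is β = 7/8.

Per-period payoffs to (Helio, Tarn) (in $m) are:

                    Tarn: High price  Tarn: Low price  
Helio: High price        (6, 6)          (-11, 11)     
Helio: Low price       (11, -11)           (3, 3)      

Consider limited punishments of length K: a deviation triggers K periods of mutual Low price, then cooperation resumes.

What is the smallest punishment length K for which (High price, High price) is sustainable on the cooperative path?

3

Need Σ_{k=1}^{K} β^k ≥ (11−6)/(6−3) = 1.6667 at β = 7/8.
At K = 2 the sum is 1.6406 < 1.6667; at K = 3 it is 2.3105 ≥ 1.6667.
So the minimum punishment length is K = 3.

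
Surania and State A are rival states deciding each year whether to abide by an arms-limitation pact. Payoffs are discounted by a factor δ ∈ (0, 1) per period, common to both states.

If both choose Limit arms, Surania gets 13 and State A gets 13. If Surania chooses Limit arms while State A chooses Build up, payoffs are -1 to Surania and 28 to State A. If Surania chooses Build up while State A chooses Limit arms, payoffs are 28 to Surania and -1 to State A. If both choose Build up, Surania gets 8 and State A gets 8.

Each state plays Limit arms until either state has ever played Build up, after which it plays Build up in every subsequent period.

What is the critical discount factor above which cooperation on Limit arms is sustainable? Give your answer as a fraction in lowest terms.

3/4

One-period gain from deviating is 28 − 13 = 15. The loss is 13 − 8 = 5 in every subsequent period, with present value 5·δ/(1−δ).
Deviation is unprofitable when 5·δ/(1−δ) ≥ 15, i.e. δ/(1−δ) ≥ 3.
Equivalently δ ≥ 15/(15+5) = 3/4.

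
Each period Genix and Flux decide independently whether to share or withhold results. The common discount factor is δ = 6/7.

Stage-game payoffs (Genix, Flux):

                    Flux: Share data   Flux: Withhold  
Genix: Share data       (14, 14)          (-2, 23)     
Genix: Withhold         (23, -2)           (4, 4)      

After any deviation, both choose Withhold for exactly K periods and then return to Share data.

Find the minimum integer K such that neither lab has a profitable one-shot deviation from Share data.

IC: δ(1−δ^K)/(1−δ) ≥ (23−14)/(14−4) = 9/10.
With δ = 6/7: need 1 − δ^K ≥ 9/10·(1−6/7)/(6/7), i.e. δ^K ≤ 0.8500.
Since (6/7)^1 = 0.8571 and (6/7)^2 = 0.7347, the smallest such K is 2.

2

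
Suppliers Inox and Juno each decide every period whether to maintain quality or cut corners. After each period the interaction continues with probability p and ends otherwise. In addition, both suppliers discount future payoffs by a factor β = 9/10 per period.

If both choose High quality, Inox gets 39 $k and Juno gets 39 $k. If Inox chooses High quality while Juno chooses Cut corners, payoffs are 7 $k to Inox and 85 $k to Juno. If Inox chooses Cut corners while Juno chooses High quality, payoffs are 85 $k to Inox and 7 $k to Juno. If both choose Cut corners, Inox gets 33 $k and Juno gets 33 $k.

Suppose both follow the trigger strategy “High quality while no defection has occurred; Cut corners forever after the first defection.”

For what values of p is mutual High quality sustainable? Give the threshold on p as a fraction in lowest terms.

115/117

Expected continuation weight on next period's payoff is β·p = 9/10·p, which plays the role of the discount factor.
Cooperation requires 9/10·p ≥ (85−39)/(85−33) = 23/26, hence p ≥ 115/117.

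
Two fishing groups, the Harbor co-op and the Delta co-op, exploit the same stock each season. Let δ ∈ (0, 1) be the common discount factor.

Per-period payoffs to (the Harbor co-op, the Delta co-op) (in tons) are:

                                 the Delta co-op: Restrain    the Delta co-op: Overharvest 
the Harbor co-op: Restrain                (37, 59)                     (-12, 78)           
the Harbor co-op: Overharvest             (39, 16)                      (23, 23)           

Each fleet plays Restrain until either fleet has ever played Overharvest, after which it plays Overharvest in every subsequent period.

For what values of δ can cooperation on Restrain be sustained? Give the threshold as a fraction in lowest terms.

19/55

the Harbor co-op's threshold: (39−37)/(39−23) = 1/8.
the Delta co-op's threshold: (78−59)/(78−23) = 19/55.
1/8 < 19/55, so the Delta co-op binds and δ* = 19/55.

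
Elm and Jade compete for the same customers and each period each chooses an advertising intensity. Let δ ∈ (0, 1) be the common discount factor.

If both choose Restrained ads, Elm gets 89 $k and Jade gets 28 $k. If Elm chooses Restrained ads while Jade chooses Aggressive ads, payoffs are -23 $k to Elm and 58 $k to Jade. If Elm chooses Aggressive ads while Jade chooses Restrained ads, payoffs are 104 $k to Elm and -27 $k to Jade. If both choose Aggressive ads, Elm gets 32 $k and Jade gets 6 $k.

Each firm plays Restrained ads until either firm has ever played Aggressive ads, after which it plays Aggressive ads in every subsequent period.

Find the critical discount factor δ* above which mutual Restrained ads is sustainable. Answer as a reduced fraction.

For Elm: deviation gain 104−89 = 15, per-period punishment loss 89−32 = 57. IC gives δ ≥ 15/72 = 5/24.
For Jade: gain 30, loss 22 per period, so δ ≥ 30/52 = 15/26.
The tighter constraint is Jade's, so cooperation needs δ ≥ 15/26.

15/26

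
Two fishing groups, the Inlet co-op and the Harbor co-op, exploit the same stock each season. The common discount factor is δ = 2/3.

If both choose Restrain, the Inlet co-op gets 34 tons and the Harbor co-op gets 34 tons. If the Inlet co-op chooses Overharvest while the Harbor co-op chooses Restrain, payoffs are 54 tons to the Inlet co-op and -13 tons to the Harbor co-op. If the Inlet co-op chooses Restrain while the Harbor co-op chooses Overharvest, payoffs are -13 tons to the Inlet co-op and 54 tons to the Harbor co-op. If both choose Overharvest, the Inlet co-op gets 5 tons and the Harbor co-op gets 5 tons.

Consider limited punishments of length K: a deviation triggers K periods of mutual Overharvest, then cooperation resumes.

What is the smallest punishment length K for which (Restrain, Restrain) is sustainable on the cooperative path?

Need Σ_{k=1}^{K} δ^k ≥ (54−34)/(34−5) = 0.6897 at δ = 2/3.
At K = 1 the sum is 0.6667 < 0.6897; at K = 2 it is 1.1111 ≥ 0.6897.
So the minimum punishment length is K = 2.

2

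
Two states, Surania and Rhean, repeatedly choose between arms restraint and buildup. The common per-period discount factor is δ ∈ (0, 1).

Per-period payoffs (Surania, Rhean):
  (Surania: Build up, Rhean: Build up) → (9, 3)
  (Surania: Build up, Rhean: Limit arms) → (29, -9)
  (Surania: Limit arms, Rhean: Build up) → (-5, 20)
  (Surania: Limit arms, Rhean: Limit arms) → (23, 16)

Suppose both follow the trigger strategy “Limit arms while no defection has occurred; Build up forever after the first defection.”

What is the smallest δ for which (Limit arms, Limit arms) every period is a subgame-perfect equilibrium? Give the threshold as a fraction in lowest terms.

Surania's threshold: (29−23)/(29−9) = 3/10.
Rhean's threshold: (20−16)/(20−3) = 4/17.
3/10 > 4/17, so Surania binds and δ* = 3/10.

3/10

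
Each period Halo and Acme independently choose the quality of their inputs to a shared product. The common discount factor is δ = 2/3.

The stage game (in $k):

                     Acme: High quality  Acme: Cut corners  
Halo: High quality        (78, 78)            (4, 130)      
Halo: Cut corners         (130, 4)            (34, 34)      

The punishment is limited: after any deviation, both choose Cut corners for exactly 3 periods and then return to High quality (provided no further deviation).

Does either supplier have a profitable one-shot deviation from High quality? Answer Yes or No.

No

IC: δ+…+δ^3 ≥ (130−78)/(78−34) = 13/11.
At δ = 2/3: partial sum = 1.4074 ≥ 1.1818. Cooperation sustainable.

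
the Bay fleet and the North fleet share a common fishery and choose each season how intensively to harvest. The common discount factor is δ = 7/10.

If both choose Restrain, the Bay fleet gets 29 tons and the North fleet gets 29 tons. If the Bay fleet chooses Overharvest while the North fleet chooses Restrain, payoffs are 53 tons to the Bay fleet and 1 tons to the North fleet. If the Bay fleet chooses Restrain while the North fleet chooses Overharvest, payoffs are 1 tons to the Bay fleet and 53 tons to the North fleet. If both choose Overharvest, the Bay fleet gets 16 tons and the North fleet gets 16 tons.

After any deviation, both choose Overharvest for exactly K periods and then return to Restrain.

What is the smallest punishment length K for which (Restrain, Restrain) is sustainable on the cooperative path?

5

No profitable deviation requires (29−16)(δ+…+δ^K) ≥ 53−29, i.e. δ+…+δ^K ≥ 24/13 ≈ 1.8462.
With δ = 7/10, the partial sums are K=1: 0.7000, K=2: 1.1900, K=3: 1.5330, K=4: 1.7731, K=5: 1.9412.
K = 5 is the first length at which the sum reaches 1.8462.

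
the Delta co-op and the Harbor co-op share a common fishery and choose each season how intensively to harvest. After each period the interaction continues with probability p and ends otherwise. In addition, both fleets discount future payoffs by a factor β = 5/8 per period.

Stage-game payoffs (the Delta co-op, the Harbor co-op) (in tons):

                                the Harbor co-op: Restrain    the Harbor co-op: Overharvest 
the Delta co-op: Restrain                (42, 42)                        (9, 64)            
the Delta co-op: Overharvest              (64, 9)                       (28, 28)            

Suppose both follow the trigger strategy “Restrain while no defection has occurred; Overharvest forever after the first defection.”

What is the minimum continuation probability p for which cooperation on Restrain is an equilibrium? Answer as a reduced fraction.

Expected continuation weight on next period's payoff is β·p = 5/8·p, which plays the role of the discount factor.
Cooperation requires 5/8·p ≥ (64−42)/(64−28) = 11/18, hence p ≥ 44/45.

44/45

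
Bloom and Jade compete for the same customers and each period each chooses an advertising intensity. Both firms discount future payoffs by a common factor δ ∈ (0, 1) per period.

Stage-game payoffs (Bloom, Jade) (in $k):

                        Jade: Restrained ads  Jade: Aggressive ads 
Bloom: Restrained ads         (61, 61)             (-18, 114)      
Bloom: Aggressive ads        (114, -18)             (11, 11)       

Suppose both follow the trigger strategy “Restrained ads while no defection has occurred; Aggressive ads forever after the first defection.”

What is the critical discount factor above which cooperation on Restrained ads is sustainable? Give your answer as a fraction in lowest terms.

Under grim trigger the critical discount factor is (T−C)/(T−P) with T = 114, C = 61, P = 11.
δ* = (114−61)/(114−11) = 53/103.

53/103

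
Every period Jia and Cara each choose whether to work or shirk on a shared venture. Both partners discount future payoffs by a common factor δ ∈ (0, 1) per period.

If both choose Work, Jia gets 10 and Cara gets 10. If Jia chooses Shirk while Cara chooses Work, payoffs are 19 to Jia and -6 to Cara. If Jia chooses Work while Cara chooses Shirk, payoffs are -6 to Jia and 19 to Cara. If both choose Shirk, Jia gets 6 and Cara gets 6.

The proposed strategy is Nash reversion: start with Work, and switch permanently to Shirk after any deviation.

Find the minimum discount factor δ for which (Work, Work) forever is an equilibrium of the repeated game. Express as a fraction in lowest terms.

10/(1−δ) ≥ 19 + 6δ/(1−δ)
10 ≥ 19 − 13δ
δ ≥ 9/13.

9/13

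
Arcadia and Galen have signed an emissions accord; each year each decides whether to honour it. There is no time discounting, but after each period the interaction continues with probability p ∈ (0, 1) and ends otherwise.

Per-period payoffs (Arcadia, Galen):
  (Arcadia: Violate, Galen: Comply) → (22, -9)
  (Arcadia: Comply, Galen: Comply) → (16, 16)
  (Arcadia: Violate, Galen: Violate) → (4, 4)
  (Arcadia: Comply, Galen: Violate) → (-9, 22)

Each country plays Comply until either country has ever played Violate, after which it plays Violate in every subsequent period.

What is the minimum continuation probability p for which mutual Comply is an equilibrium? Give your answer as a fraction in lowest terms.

With no time discounting, the continuation probability p plays the role of the discount factor.
Grim-trigger IC: 16/(1−p) ≥ 22 + 4p/(1−p) ⇒ p ≥ (22−16)/(22−4) = 1/3.

1/3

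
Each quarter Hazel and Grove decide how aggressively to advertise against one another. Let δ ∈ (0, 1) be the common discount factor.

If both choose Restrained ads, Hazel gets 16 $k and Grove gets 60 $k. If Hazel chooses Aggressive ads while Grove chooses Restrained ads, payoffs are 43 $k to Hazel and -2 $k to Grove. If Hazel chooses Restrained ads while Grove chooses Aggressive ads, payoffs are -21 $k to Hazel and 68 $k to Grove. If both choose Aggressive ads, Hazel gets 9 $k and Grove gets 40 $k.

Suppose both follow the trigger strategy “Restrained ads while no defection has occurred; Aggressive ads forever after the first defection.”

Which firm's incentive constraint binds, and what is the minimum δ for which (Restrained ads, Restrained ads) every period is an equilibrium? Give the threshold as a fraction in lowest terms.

Hazel's threshold: (43−16)/(43−9) = 27/34.
Grove's threshold: (68−60)/(68−40) = 2/7.
27/34 > 2/7, so Hazel binds and δ* = 27/34.

Hazel; δ ≥ 27/34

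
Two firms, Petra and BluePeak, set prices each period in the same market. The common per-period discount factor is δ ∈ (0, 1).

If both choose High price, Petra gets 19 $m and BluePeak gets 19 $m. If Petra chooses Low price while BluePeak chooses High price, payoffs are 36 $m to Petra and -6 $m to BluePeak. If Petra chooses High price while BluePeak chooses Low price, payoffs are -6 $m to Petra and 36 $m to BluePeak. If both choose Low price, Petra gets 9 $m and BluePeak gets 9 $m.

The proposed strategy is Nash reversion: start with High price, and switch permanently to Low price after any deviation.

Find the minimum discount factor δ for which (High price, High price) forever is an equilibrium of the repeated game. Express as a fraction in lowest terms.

17/27

19/(1−δ) ≥ 36 + 9δ/(1−δ)
19 ≥ 36 − 27δ
δ ≥ 17/27.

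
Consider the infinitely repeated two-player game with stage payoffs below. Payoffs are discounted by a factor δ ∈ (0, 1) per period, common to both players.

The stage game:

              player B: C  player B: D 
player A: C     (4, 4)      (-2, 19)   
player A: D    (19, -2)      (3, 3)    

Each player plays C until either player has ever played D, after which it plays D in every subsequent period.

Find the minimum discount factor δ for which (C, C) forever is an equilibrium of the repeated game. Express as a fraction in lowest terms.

Under grim trigger the critical discount factor is (T−C)/(T−P) with T = 19, C = 4, P = 3.
δ* = (19−4)/(19−3) = 15/16.

15/16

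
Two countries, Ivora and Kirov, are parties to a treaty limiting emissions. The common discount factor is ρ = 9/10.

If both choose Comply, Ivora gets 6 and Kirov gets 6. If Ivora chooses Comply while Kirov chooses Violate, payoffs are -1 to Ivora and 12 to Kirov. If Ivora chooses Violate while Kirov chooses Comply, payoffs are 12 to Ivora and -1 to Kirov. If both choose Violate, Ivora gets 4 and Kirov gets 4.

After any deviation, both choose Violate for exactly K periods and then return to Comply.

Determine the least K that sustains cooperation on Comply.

4

IC: ρ(1−ρ^K)/(1−ρ) ≥ (12−6)/(6−4) = 3.
With ρ = 9/10: need 1 − ρ^K ≥ 3·(1−9/10)/(9/10), i.e. ρ^K ≤ 0.6667.
Since (9/10)^3 = 0.7290 and (9/10)^4 = 0.6561, the smallest such K is 4.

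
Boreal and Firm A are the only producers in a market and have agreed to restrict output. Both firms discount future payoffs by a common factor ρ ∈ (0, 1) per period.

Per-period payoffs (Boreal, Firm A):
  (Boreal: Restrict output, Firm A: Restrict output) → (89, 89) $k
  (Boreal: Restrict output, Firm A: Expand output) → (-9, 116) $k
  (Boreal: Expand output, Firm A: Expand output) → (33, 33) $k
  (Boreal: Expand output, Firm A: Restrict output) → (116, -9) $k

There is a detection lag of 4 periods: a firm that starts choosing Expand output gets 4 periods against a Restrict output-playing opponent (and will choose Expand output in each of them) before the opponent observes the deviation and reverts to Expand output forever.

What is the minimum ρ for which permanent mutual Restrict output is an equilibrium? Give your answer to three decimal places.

A deviator earns 116 for 4 periods, then 33 forever; cooperating earns 89 forever. Multiplying the IC by (1−ρ):
89 ≥ 116(1−ρ^4) + 33ρ^4, so 83·ρ^4 ≥ 27 and ρ^4 ≥ 27/83.
ρ ≥ (27/83)^(1/4) ≈ 0.755.

0.755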